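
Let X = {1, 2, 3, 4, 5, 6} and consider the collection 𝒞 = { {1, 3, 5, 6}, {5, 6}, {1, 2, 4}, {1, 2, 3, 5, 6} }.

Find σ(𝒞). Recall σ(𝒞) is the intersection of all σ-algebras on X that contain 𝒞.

Start: 𝒞 ∪ {∅, X} = { ∅, {5, 6}, {1, 2, 4}, {1, 3, 5, 6}, {1, 2, 3, 5, 6}, X }.
Iteration 1 (5 new):
  {4}  = X∖{1, 2, 3, 5, 6}
  {2, 4}  = X∖{1, 3, 5, 6}
  {3, 5, 6}  = X∖{1, 2, 4}
  {1, 2, 3, 4}  = X∖{5, 6}
  {1, 2, 4, 5, 6}  = {5, 6} ∪ {1, 2, 4}
  [11 total]
Iteration 2: +6 →
  {3}  = X∖{1, 2, 4, 5, 6}
  {4, 5, 6}  = {5, 6} ∪ {4}
  {2, 4, 5, 6}  = {5, 6} ∪ {2, 4}
  {3, 4, 5, 6}  = {3, 5, 6} ∪ {4}
  {1, 3, 4, 5, 6}  = {1, 3, 5, 6} ∪ {4}
  {2, 3, 4, 5, 6}  = {3, 5, 6} ∪ {2, 4}
  [17 total]
Iteration 3 (7 new):
  {1}  = X∖{2, 3, 4, 5, 6}
  {2}  = X∖{1, 3, 4, 5, 6}
  {1, 2}  = X∖{3, 4, 5, 6}
  {1, 3}  = X∖{2, 4, 5, 6}
  {3, 4}  = {3} ∪ {4}
  {1, 2, 3}  = X∖{4, 5, 6}
  {2, 3, 4}  = {3} ∪ {2, 4}
  [24 total]
Iteration 4: +8 →
  {1, 4}  = {1} ∪ {4}
  {2, 3}  = {2} ∪ {3}
  {1, 3, 4}  = {3, 4} ∪ {1}
  {1, 5, 6}  = X∖{2, 3, 4}
  {2, 5, 6}  = {5, 6} ∪ {2}
  {1, 2, 5, 6}  = X∖{3, 4}
  {1, 4, 5, 6}  = {1} ∪ {4, 5, 6}
  {2, 3, 5, 6}  = {2} ∪ {3, 5, 6}
  [32 total]
Iteration 5 adds nothing — fixpoint reached.

σ(𝒞) = { ∅, {1}, {2}, {3}, {4}, {1, 2}, {1, 3}, {1, 4}, {2, 3}, {2, 4}, {3, 4}, {5, 6}, {1, 2, 3}, {1, 2, 4}, {1, 3, 4}, {1, 5, 6}, {2, 3, 4}, {2, 5, 6}, {3, 5, 6}, {4, 5, 6}, {1, 2, 3, 4}, {1, 2, 5, 6}, {1, 3, 5, 6}, {1, 4, 5, 6}, {2, 3, 5, 6}, {2, 4, 5, 6}, {3, 4, 5, 6}, {1, 2, 3, 5, 6}, {1, 2, 4, 5, 6}, {1, 3, 4, 5, 6}, {2, 3, 4, 5, 6}, X }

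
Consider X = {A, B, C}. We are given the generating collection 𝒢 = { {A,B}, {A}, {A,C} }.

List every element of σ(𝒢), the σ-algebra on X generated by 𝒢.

Start: 𝒢 ∪ {∅, X} = { {}, {A}, {A,B}, {A,C}, X }.
Iteration 1: 3 new —
  {B}  = complement {A,C}
  {C}  = complement {A,B}
  {B,C}  = complement {A}
Iteration 2 adds nothing — fixpoint reached.

|σ(𝒢)| = 8.  σ(𝒢) = { {}, {A}, {B}, {C}, {A,B}, {A,C}, {B,C}, X }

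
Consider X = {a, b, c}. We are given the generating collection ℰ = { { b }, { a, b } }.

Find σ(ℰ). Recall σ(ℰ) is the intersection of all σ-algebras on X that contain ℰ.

Begin from { {}, { b }, { a, b }, X } (that is, ℰ plus ∅ and X).
Round 1. New:
  { c }  = X∖{ a, b }
  { a, c }  = X∖{ b }
  |family| = 6
Round 2: 1 new —
  { b, c }  = { c } ∪ { b }
  |family| = 7
Round 3 (1 new):
  { a }  = X∖{ b, c }
  |family| = 8
Round 4: already closed under ᶜ and ∪.

|σ(ℰ)| = 8.  σ(ℰ) = { {}, { a }, { b }, { c }, { a, b }, { a, c }, { b, c }, X }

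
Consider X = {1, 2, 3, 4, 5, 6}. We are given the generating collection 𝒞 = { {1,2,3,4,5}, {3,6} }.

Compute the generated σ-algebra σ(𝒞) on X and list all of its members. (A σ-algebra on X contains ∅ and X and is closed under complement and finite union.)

|σ(𝒞)| = 8.  σ(𝒞) = { ∅, {3}, {6}, {3,6}, {1,2,4,5}, {1,2,3,4,5}, {1,2,4,5,6}, X }

Check:
Take S₀ = 𝒞 ∪ {∅, X} = { ∅, {3,6}, {1,2,3,4,5}, X }.
Round 1 adds 2:
  {6}  = ᶜ of {1,2,3,4,5}
  {1,2,4,5}  = ᶜ of {3,6}
  — 6 sets.
Round 2: 1 new —
  {1,2,4,5,6}  = {1,2,4,5} ∪ {6}
  — 7 sets.
Round 3: +1 →
  {3}  = ᶜ of {1,2,4,5,6}
  — 8 sets.
After Round 4 the family is unchanged; done.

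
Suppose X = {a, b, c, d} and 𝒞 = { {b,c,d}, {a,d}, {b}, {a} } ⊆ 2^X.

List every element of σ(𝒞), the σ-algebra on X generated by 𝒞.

Begin from { {}, {a}, {b}, {a,d}, {b,c,d}, X } (that is, 𝒞 plus ∅ and X).
Step 1: +4 →
  {a,b}  = {b} ∪ {a}
  {b,c}  = ᶜ of {a,d}
  {a,b,d}  = {a,d} ∪ {b}
  {a,c,d}  = ᶜ of {b}
  (now 10)
Step 2: 3 new —
  {c}  = ᶜ of {a,b,d}
  {c,d}  = ᶜ of {a,b}
  {a,b,c}  = {a,b} ∪ {b,c}
  (now 13)
Step 3: +2 →
  {d}  = ᶜ of {a,b,c}
  {a,c}  = {c} ∪ {a}
  (now 15)
Step 4: +1 →
  {b,d}  = ᶜ of {a,c}
  (now 16)
Step 5 adds nothing — fixpoint reached.

Hence σ(𝒞) has 16 members: { {}, {a}, {b}, {c}, {d}, {a,b}, {a,c}, {a,d}, {b,c}, {b,d}, {c,d}, {a,b,c}, {a,b,d}, {a,c,d}, {b,c,d}, X }.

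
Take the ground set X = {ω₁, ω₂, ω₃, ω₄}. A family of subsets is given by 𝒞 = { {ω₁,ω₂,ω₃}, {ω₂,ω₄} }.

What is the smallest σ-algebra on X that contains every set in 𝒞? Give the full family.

Initial family (4 sets): { ∅, {ω₂,ω₄}, {ω₁,ω₂,ω₃}, X }.
Step 1: +2 →
  {ω₄}  = X∖{ω₁,ω₂,ω₃}
  {ω₁,ω₃}  = X∖{ω₂,ω₄}
Step 2: 1 new —
  {ω₁,ω₃,ω₄}  = {ω₁,ω₃} ∪ {ω₄}
Step 3 (1 new):
  {ω₂}  = X∖{ω₁,ω₃,ω₄}
After Step 4 the family is unchanged; done.

|σ(𝒞)| = 8.  σ(𝒞) = { ∅, {ω₂}, {ω₄}, {ω₁,ω₃}, {ω₂,ω₄}, {ω₁,ω₂,ω₃}, {ω₁,ω₃,ω₄}, X }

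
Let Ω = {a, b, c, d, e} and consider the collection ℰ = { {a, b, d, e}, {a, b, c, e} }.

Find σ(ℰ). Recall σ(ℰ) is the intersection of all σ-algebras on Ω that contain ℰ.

Answer: σ(ℰ) = { {}, {c}, {d}, {c, d}, {a, b, e}, {a, b, c, e}, {a, b, d, e}, Ω }

Derivation:
Seed the family with ℰ together with ∅ and Ω: { {}, {a, b, c, e}, {a, b, d, e}, Ω }.
Pass 1. New:
  {c}  = complement {a, b, d, e}
  {d}  = complement {a, b, c, e}
  (now 6)
Pass 2 (1 new):
  {c, d}  = {c} ∪ {d}
  (now 7)
Pass 3 adds 1:
  {a, b, e}  = complement {c, d}
  (now 8)
Pass 4: no new sets; the family is a σ-algebra.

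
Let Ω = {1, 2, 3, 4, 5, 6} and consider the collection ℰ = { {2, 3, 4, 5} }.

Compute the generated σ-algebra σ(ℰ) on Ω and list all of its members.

|σ(ℰ)| = 4.  σ(ℰ) = { {}, {1, 6}, {2, 3, 4, 5}, Ω }

Trace:
Seed the family with ℰ together with ∅ and Ω: { {}, {2, 3, 4, 5}, Ω }.
Pass 1: 1 new —
  {1, 6}  = Ω∖{2, 3, 4, 5}
  — 4 sets.
Pass 2: already closed under ᶜ and ∪.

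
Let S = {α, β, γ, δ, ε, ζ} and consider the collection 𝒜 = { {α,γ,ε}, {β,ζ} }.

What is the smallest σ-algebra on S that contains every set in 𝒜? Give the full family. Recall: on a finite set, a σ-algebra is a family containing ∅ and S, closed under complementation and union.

|σ(𝒜)| = 8.  σ(𝒜) = { ∅, {δ}, {β,ζ}, {α,γ,ε}, {β,δ,ζ}, {α,γ,δ,ε}, {α,β,γ,ε,ζ}, S }

Trace:
Start: 𝒜 ∪ {∅, S} = { ∅, {β,ζ}, {α,γ,ε}, S }.
Iteration 1 (3 new):
  {β,δ,ζ}  = S∖{α,γ,ε}
  {α,γ,δ,ε}  = S∖{β,ζ}
  {α,β,γ,ε,ζ}  = {α,γ,ε} ∪ {β,ζ}
  (now 7)
Iteration 2: 1 new —
  {δ}  = S∖{α,β,γ,ε,ζ}
  (now 8)
After Iteration 3 the family is unchanged; done.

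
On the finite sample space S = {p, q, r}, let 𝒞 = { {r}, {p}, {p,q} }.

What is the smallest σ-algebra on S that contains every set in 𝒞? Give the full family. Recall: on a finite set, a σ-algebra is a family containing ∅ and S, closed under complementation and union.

σ(𝒞) = { ∅, {p}, {q}, {r}, {p,q}, {p,r}, {q,r}, S }

Working:
Seed the family with 𝒞 together with ∅ and S: { ∅, {p}, {r}, {p,q}, S }.
Iteration 1: 2 new —
  {p,r}  = {r} ∪ {p}
  {q,r}  = S∖{p}
  — 7 sets.
Iteration 2 (1 new):
  {q}  = S∖{p,r}
  — 8 sets.
Iteration 3 adds nothing — fixpoint reached.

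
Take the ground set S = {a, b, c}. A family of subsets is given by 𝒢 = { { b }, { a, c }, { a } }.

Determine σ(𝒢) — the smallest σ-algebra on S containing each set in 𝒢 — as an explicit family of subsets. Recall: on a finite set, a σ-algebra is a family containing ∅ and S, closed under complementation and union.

Answer: σ(𝒢) = { ∅, { a }, { b }, { c }, { a, b }, { a, c }, { b, c }, S }

Derivation:
Initial family (5 sets): { ∅, { a }, { b }, { a, c }, S }.
Pass 1 adds 2:
  { a, b }  = { b } ∪ { a }
  { b, c }  = { a }ᶜ
Pass 2: 1 new —
  { c }  = { a, b }ᶜ
Pass 3: stable.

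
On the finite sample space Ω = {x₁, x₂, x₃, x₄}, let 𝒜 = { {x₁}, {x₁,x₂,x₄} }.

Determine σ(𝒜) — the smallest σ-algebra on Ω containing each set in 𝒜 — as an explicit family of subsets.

Initial family (4 sets): { {}, {x₁}, {x₁,x₂,x₄}, Ω }.
Pass 1: +2 →
  {x₃}  = complement {x₁,x₂,x₄}
  {x₂,x₃,x₄}  = complement {x₁}
  |family| = 6
Pass 2 adds 1:
  {x₁,x₃}  = {x₃} ∪ {x₁}
  |family| = 7
Pass 3 adds 1:
  {x₂,x₄}  = complement {x₁,x₃}
  |family| = 8
Pass 4: closed — nothing new.

Hence σ(𝒜) has 8 members: { {}, {x₁}, {x₃}, {x₁,x₃}, {x₂,x₄}, {x₁,x₂,x₄}, {x₂,x₃,x₄}, Ω }.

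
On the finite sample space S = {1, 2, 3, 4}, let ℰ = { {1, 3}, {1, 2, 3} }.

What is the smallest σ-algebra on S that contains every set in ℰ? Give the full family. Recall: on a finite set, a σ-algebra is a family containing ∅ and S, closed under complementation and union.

Take S₀ = ℰ ∪ {∅, S} = { {}, {1, 3}, {1, 2, 3}, S }.
Iteration 1 adds 2:
  {4}  = S∖{1, 2, 3}
  {2, 4}  = S∖{1, 3}
  (now 6)
Iteration 2: 1 new —
  {1, 3, 4}  = {1, 3} ∪ {4}
  (now 7)
Iteration 3: 1 new —
  {2}  = S∖{1, 3, 4}
  (now 8)
Iteration 4 adds nothing — fixpoint reached.

Therefore σ(ℰ) = { {}, {2}, {4}, {1, 3}, {2, 4}, {1, 2, 3}, {1, 3, 4}, S } (|σ(ℰ)| = 8).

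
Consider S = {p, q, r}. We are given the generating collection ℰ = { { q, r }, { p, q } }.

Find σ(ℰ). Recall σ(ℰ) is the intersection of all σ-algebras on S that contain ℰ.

Start: ℰ ∪ {∅, S} = { {  }, { p, q }, { q, r }, S }.
Round 1 adds 2:
  { p }  = ᶜ of { q, r }
  { r }  = ᶜ of { p, q }
  |family| = 6
Round 2: +1 →
  { p, r }  = { r } ∪ { p }
  |family| = 7
Round 3 (1 new):
  { q }  = ᶜ of { p, r }
  |family| = 8
After Round 4 the family is unchanged; done.

|σ(ℰ)| = 8.  σ(ℰ) = { {  }, { p }, { q }, { r }, { p, q }, { p, r }, { q, r }, S }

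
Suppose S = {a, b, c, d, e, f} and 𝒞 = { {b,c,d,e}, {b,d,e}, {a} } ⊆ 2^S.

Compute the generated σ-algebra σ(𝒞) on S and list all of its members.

|σ(𝒞)| = 16.  σ(𝒞) = { {}, {a}, {c}, {f}, {a,c}, {a,f}, {c,f}, {a,c,f}, {b,d,e}, {a,b,d,e}, {b,c,d,e}, {b,d,e,f}, {a,b,c,d,e}, {a,b,d,e,f}, {b,c,d,e,f}, S }

Derivation:
Seed the family with 𝒞 together with ∅ and S: { {}, {a}, {b,d,e}, {b,c,d,e}, S }.
Iteration 1: +5 →
  {a,f}  = complement {b,c,d,e}
  {a,c,f}  = complement {b,d,e}
  {a,b,d,e}  = {b,d,e} ∪ {a}
  {a,b,c,d,e}  = {b,c,d,e} ∪ {a}
  {b,c,d,e,f}  = complement {a}
Iteration 2 adds 3:
  {f}  = complement {a,b,c,d,e}
  {c,f}  = complement {a,b,d,e}
  {a,b,d,e,f}  = {a,f} ∪ {a,b,d,e}
Iteration 3: +2 →
  {c}  = complement {a,b,d,e,f}
  {b,d,e,f}  = {b,d,e} ∪ {f}
Iteration 4: +1 →
  {a,c}  = complement {b,d,e,f}
Iteration 5: no new sets; the family is a σ-algebra.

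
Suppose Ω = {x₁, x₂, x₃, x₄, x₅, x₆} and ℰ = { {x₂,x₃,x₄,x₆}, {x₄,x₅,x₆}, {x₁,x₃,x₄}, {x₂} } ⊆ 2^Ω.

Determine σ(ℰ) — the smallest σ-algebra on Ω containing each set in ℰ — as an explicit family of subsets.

Seed the family with ℰ together with ∅ and Ω: { {}, {x₂}, {x₁,x₃,x₄}, {x₄,x₅,x₆}, {x₂,x₃,x₄,x₆}, Ω }.
Iteration 1 adds 8:
  {x₁,x₅}  = Ω∖{x₂,x₃,x₄,x₆}
  {x₁,x₂,x₃}  = Ω∖{x₄,x₅,x₆}
  {x₂,x₅,x₆}  = Ω∖{x₁,x₃,x₄}
  {x₁,x₂,x₃,x₄}  = {x₁,x₃,x₄} ∪ {x₂}
  {x₂,x₄,x₅,x₆}  = {x₂} ∪ {x₄,x₅,x₆}
  {x₁,x₂,x₃,x₄,x₆}  = {x₁,x₃,x₄} ∪ {x₂,x₃,x₄,x₆}
  {x₁,x₃,x₄,x₅,x₆}  = Ω∖{x₂}
  {x₂,x₃,x₄,x₅,x₆}  = {x₂,x₃,x₄,x₆} ∪ {x₄,x₅,x₆}
Iteration 2. New:
  {x₁}  = Ω∖{x₂,x₃,x₄,x₅,x₆}
  {x₅}  = Ω∖{x₁,x₂,x₃,x₄,x₆}
  {x₁,x₃}  = Ω∖{x₂,x₄,x₅,x₆}
  {x₅,x₆}  = Ω∖{x₁,x₂,x₃,x₄}
  {x₁,x₂,x₅}  = {x₂} ∪ {x₁,x₅}
  {x₁,x₂,x₃,x₅}  = {x₁,x₂,x₃} ∪ {x₁,x₅}
  {x₁,x₂,x₅,x₆}  = {x₂,x₅,x₆} ∪ {x₁,x₅}
  {x₁,x₃,x₄,x₅}  = {x₁,x₃,x₄} ∪ {x₁,x₅}
  {x₁,x₄,x₅,x₆}  = {x₁,x₅} ∪ {x₄,x₅,x₆}
  {x₁,x₂,x₃,x₄,x₅}  = {x₁,x₅} ∪ {x₁,x₂,x₃,x₄}
  {x₁,x₂,x₃,x₅,x₆}  = {x₁,x₂,x₃} ∪ {x₂,x₅,x₆}
  {x₁,x₂,x₄,x₅,x₆}  = {x₂,x₄,x₅,x₆} ∪ {x₁,x₅}
Iteration 3: 13 new —
  {x₃}  = Ω∖{x₁,x₂,x₄,x₅,x₆}
  {x₄}  = Ω∖{x₁,x₂,x₃,x₅,x₆}
  {x₆}  = Ω∖{x₁,x₂,x₃,x₄,x₅}
  {x₁,x₂}  = {x₂} ∪ {x₁}
  {x₂,x₃}  = Ω∖{x₁,x₄,x₅,x₆}
  {x₂,x₅}  = {x₂} ∪ {x₅}
  {x₂,x₆}  = Ω∖{x₁,x₃,x₄,x₅}
  {x₃,x₄}  = Ω∖{x₁,x₂,x₅,x₆}
  {x₄,x₆}  = Ω∖{x₁,x₂,x₃,x₅}
  {x₁,x₃,x₅}  = {x₁,x₃} ∪ {x₁,x₅}
  {x₁,x₅,x₆}  = {x₅,x₆} ∪ {x₁,x₅}
  {x₃,x₄,x₆}  = Ω∖{x₁,x₂,x₅}
  {x₁,x₃,x₅,x₆}  = {x₅,x₆} ∪ {x₁,x₃}
Iteration 4. New:
  {x₁,x₄}  = {x₄} ∪ {x₁}
  {x₁,x₆}  = {x₁} ∪ {x₆}
  {x₂,x₄}  = Ω∖{x₁,x₃,x₅,x₆}
  {x₃,x₅}  = {x₃} ∪ {x₅}
  {x₃,x₆}  = {x₃} ∪ {x₆}
  {x₄,x₅}  = {x₄} ∪ {x₅}
  {x₁,x₂,x₄}  = {x₁,x₂} ∪ {x₄}
  {x₁,x₂,x₆}  = {x₁,x₂} ∪ {x₂,x₆}
  {x₁,x₃,x₆}  = {x₁,x₃} ∪ {x₆}
  {x₁,x₄,x₅}  = {x₄} ∪ {x₁,x₅}
  {x₁,x₄,x₆}  = {x₁} ∪ {x₄,x₆}
  {x₂,x₃,x₄}  = Ω∖{x₁,x₅,x₆}
  {x₂,x₃,x₅}  = {x₃} ∪ {x₂,x₅}
  {x₂,x₃,x₆}  = {x₂,x₆} ∪ {x₃}
  {x₂,x₄,x₅}  = {x₄} ∪ {x₂,x₅}
  {x₂,x₄,x₆}  = Ω∖{x₁,x₃,x₅}
  {x₃,x₄,x₅}  = {x₃,x₄} ∪ {x₅}
  {x₃,x₅,x₆}  = {x₃} ∪ {x₅,x₆}
  {x₁,x₂,x₃,x₆}  = {x₁,x₃} ∪ {x₂,x₆}
  {x₁,x₂,x₄,x₅}  = {x₁,x₂,x₅} ∪ {x₄}
  {x₁,x₂,x₄,x₆}  = {x₁,x₂} ∪ {x₄,x₆}
  {x₁,x₃,x₄,x₆}  = Ω∖{x₂,x₅}
  {x₂,x₃,x₄,x₅}  = {x₃,x₄} ∪ {x₂,x₅}
  {x₂,x₃,x₅,x₆}  = {x₃} ∪ {x₂,x₅,x₆}
  {x₃,x₄,x₅,x₆}  = Ω∖{x₁,x₂}
After Iteration 5 the family is unchanged; done.

Hence σ(ℰ) has 64 members: { {}, {x₁}, {x₂}, {x₃}, {x₄}, {x₅}, {x₆}, {x₁,x₂}, {x₁,x₃}, {x₁,x₄}, {x₁,x₅}, {x₁,x₆}, {x₂,x₃}, {x₂,x₄}, {x₂,x₅}, {x₂,x₆}, {x₃,x₄}, {x₃,x₅}, {x₃,x₆}, {x₄,x₅}, {x₄,x₆}, {x₅,x₆}, {x₁,x₂,x₃}, {x₁,x₂,x₄}, {x₁,x₂,x₅}, {x₁,x₂,x₆}, {x₁,x₃,x₄}, {x₁,x₃,x₅}, {x₁,x₃,x₆}, {x₁,x₄,x₅}, {x₁,x₄,x₆}, {x₁,x₅,x₆}, {x₂,x₃,x₄}, {x₂,x₃,x₅}, {x₂,x₃,x₆}, {x₂,x₄,x₅}, {x₂,x₄,x₆}, {x₂,x₅,x₆}, {x₃,x₄,x₅}, {x₃,x₄,x₆}, {x₃,x₅,x₆}, {x₄,x₅,x₆}, {x₁,x₂,x₃,x₄}, {x₁,x₂,x₃,x₅}, {x₁,x₂,x₃,x₆}, {x₁,x₂,x₄,x₅}, {x₁,x₂,x₄,x₆}, {x₁,x₂,x₅,x₆}, {x₁,x₃,x₄,x₅}, {x₁,x₃,x₄,x₆}, {x₁,x₃,x₅,x₆}, {x₁,x₄,x₅,x₆}, {x₂,x₃,x₄,x₅}, {x₂,x₃,x₄,x₆}, {x₂,x₃,x₅,x₆}, {x₂,x₄,x₅,x₆}, {x₃,x₄,x₅,x₆}, {x₁,x₂,x₃,x₄,x₅}, {x₁,x₂,x₃,x₄,x₆}, {x₁,x₂,x₃,x₅,x₆}, {x₁,x₂,x₄,x₅,x₆}, {x₁,x₃,x₄,x₅,x₆}, {x₂,x₃,x₄,x₅,x₆}, Ω }.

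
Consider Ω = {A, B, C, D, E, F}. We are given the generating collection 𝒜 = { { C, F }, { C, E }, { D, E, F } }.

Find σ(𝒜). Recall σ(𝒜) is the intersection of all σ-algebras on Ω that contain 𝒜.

σ(𝒜) = { {}, { C }, { D }, { E }, { F }, { A, B }, { C, D }, { C, E }, { C, F }, { D, E }, { D, F }, { E, F }, { A, B, C }, { A, B, D }, { A, B, E }, { A, B, F }, { C, D, E }, { C, D, F }, { C, E, F }, { D, E, F }, { A, B, C, D }, { A, B, C, E }, { A, B, C, F }, { A, B, D, E }, { A, B, D, F }, { A, B, E, F }, { C, D, E, F }, { A, B, C, D, E }, { A, B, C, D, F }, { A, B, C, E, F }, { A, B, D, E, F }, Ω }

Derivation:
Begin from { {}, { C, E }, { C, F }, { D, E, F }, Ω } (that is, 𝒜 plus ∅ and Ω).
Pass 1 adds 5:
  { A, B, C }  = ᶜ of { D, E, F }
  { C, E, F }  = { C, F } ∪ { C, E }
  { A, B, D, E }  = ᶜ of { C, F }
  { A, B, D, F }  = ᶜ of { C, E }
  { C, D, E, F }  = { C, F } ∪ { D, E, F }
  [10 total]
Pass 2 (8 new):
  { A, B }  = ᶜ of { C, D, E, F }
  { A, B, D }  = ᶜ of { C, E, F }
  { A, B, C, E }  = { A, B, C } ∪ { C, E }
  { A, B, C, F }  = { A, B, C } ∪ { C, F }
  { A, B, C, D, E }  = { A, B, C } ∪ { A, B, D, E }
  { A, B, C, D, F }  = { A, B, D, F } ∪ { A, B, C }
  { A, B, C, E, F }  = { A, B, C } ∪ { C, E, F }
  { A, B, D, E, F }  = { A, B, D, F } ∪ { A, B, D, E }
  [18 total]
Pass 3: 7 new —
  { C }  = ᶜ of { A, B, D, E, F }
  { D }  = ᶜ of { A, B, C, E, F }
  { E }  = ᶜ of { A, B, C, D, F }
  { F }  = ᶜ of { A, B, C, D, E }
  { D, E }  = ᶜ of { A, B, C, F }
  { D, F }  = ᶜ of { A, B, C, E }
  { A, B, C, D }  = { A, B, C } ∪ { A, B, D }
  [25 total]
Pass 4 (6 new):
  { C, D }  = { C } ∪ { D }
  { E, F }  = ᶜ of { A, B, C, D }
  { A, B, E }  = { A, B } ∪ { E }
  { A, B, F }  = { A, B } ∪ { F }
  { C, D, E }  = { D, E } ∪ { C }
  { C, D, F }  = { C } ∪ { D, F }
  [31 total]
Pass 5. New:
  { A, B, E, F }  = ᶜ of { C, D }
  [32 total]
Pass 6: no new sets; the family is a σ-algebra.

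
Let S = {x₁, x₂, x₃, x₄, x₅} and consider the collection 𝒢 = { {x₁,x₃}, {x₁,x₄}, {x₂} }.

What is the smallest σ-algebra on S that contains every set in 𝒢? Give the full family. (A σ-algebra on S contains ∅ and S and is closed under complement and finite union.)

σ(𝒢) = { ∅, {x₁}, {x₂}, {x₃}, {x₄}, {x₅}, {x₁,x₂}, {x₁,x₃}, {x₁,x₄}, {x₁,x₅}, {x₂,x₃}, {x₂,x₄}, {x₂,x₅}, {x₃,x₄}, {x₃,x₅}, {x₄,x₅}, {x₁,x₂,x₃}, {x₁,x₂,x₄}, {x₁,x₂,x₅}, {x₁,x₃,x₄}, {x₁,x₃,x₅}, {x₁,x₄,x₅}, {x₂,x₃,x₄}, {x₂,x₃,x₅}, {x₂,x₄,x₅}, {x₃,x₄,x₅}, {x₁,x₂,x₃,x₄}, {x₁,x₂,x₃,x₅}, {x₁,x₂,x₄,x₅}, {x₁,x₃,x₄,x₅}, {x₂,x₃,x₄,x₅}, S }

Check:
Initial family (5 sets): { ∅, {x₂}, {x₁,x₃}, {x₁,x₄}, S }.
Step 1 (6 new):
  {x₁,x₂,x₃}  = {x₁,x₃} ∪ {x₂}
  {x₁,x₂,x₄}  = {x₁,x₄} ∪ {x₂}
  {x₁,x₃,x₄}  = {x₁,x₄} ∪ {x₁,x₃}
  {x₂,x₃,x₅}  = ᶜ of {x₁,x₄}
  {x₂,x₄,x₅}  = ᶜ of {x₁,x₃}
  {x₁,x₃,x₄,x₅}  = ᶜ of {x₂}
  (now 11)
Step 2: +7 →
  {x₂,x₅}  = ᶜ of {x₁,x₃,x₄}
  {x₃,x₅}  = ᶜ of {x₁,x₂,x₄}
  {x₄,x₅}  = ᶜ of {x₁,x₂,x₃}
  {x₁,x₂,x₃,x₄}  = {x₁,x₂,x₃} ∪ {x₁,x₂,x₄}
  {x₁,x₂,x₃,x₅}  = {x₁,x₂,x₃} ∪ {x₂,x₃,x₅}
  {x₁,x₂,x₄,x₅}  = {x₁,x₂,x₄} ∪ {x₂,x₄,x₅}
  {x₂,x₃,x₄,x₅}  = {x₂,x₃,x₅} ∪ {x₂,x₄,x₅}
  (now 18)
Step 3: 7 new —
  {x₁}  = ᶜ of {x₂,x₃,x₄,x₅}
  {x₃}  = ᶜ of {x₁,x₂,x₄,x₅}
  {x₄}  = ᶜ of {x₁,x₂,x₃,x₅}
  {x₅}  = ᶜ of {x₁,x₂,x₃,x₄}
  {x₁,x₃,x₅}  = {x₁,x₃} ∪ {x₃,x₅}
  {x₁,x₄,x₅}  = {x₄,x₅} ∪ {x₁,x₄}
  {x₃,x₄,x₅}  = {x₄,x₅} ∪ {x₃,x₅}
  (now 25)
Step 4 (6 new):
  {x₁,x₂}  = ᶜ of {x₃,x₄,x₅}
  {x₁,x₅}  = {x₅} ∪ {x₁}
  {x₂,x₃}  = ᶜ of {x₁,x₄,x₅}
  {x₂,x₄}  = ᶜ of {x₁,x₃,x₅}
  {x₃,x₄}  = {x₃} ∪ {x₄}
  {x₁,x₂,x₅}  = {x₂,x₅} ∪ {x₁}
  (now 31)
Step 5: 1 new —
  {x₂,x₃,x₄}  = ᶜ of {x₁,x₅}
  (now 32)
Step 6 adds nothing — fixpoint reached.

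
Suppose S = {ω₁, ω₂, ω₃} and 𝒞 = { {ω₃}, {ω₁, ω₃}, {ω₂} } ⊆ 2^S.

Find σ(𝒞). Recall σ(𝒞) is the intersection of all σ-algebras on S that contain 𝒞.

Take S₀ = 𝒞 ∪ {∅, S} = { ∅, {ω₂}, {ω₃}, {ω₁, ω₃}, S }.
Pass 1: +2 →
  {ω₁, ω₂}  = S∖{ω₃}
  {ω₂, ω₃}  = {ω₃} ∪ {ω₂}
  (now 7)
Pass 2 (1 new):
  {ω₁}  = S∖{ω₂, ω₃}
  (now 8)
Pass 3: stable.

Therefore σ(𝒞) = { ∅, {ω₁}, {ω₂}, {ω₃}, {ω₁, ω₂}, {ω₁, ω₃}, {ω₂, ω₃}, S } (|σ(𝒞)| = 8).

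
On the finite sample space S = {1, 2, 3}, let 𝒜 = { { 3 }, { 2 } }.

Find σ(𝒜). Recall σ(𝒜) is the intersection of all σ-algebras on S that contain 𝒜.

Take S₀ = 𝒜 ∪ {∅, S} = { {  }, { 2 }, { 3 }, S }.
Round 1: +3 →
  { 1, 2 }  = ᶜ of { 3 }
  { 1, 3 }  = ᶜ of { 2 }
  { 2, 3 }  = { 3 } ∪ { 2 }
  — 7 sets.
Round 2: +1 →
  { 1 }  = ᶜ of { 2, 3 }
  — 8 sets.
Round 3: closed — nothing new.

Hence σ(𝒜) has 8 members: { {  }, { 1 }, { 2 }, { 3 }, { 1, 2 }, { 1, 3 }, { 2, 3 }, S }.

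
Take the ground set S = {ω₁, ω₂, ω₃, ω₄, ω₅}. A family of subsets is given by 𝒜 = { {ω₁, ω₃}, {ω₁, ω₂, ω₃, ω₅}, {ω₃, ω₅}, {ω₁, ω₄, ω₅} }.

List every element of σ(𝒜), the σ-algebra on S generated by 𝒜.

σ(𝒜) = { ∅, {ω₁}, {ω₂}, {ω₃}, {ω₄}, {ω₅}, {ω₁, ω₂}, {ω₁, ω₃}, {ω₁, ω₄}, {ω₁, ω₅}, {ω₂, ω₃}, {ω₂, ω₄}, {ω₂, ω₅}, {ω₃, ω₄}, {ω₃, ω₅}, {ω₄, ω₅}, {ω₁, ω₂, ω₃}, {ω₁, ω₂, ω₄}, {ω₁, ω₂, ω₅}, {ω₁, ω₃, ω₄}, {ω₁, ω₃, ω₅}, {ω₁, ω₄, ω₅}, {ω₂, ω₃, ω₄}, {ω₂, ω₃, ω₅}, {ω₂, ω₄, ω₅}, {ω₃, ω₄, ω₅}, {ω₁, ω₂, ω₃, ω₄}, {ω₁, ω₂, ω₃, ω₅}, {ω₁, ω₂, ω₄, ω₅}, {ω₁, ω₃, ω₄, ω₅}, {ω₂, ω₃, ω₄, ω₅}, S }

Trace:
Start: 𝒜 ∪ {∅, S} = { ∅, {ω₁, ω₃}, {ω₃, ω₅}, {ω₁, ω₄, ω₅}, {ω₁, ω₂, ω₃, ω₅}, S }.
Iteration 1 adds 6:
  {ω₄}  = S∖{ω₁, ω₂, ω₃, ω₅}
  {ω₂, ω₃}  = S∖{ω₁, ω₄, ω₅}
  {ω₁, ω₂, ω₄}  = S∖{ω₃, ω₅}
  {ω₁, ω₃, ω₅}  = {ω₁, ω₃} ∪ {ω₃, ω₅}
  {ω₂, ω₄, ω₅}  = S∖{ω₁, ω₃}
  {ω₁, ω₃, ω₄, ω₅}  = {ω₁, ω₄, ω₅} ∪ {ω₁, ω₃}
  (now 12)
Iteration 2 adds 10:
  {ω₂}  = S∖{ω₁, ω₃, ω₄, ω₅}
  {ω₂, ω₄}  = S∖{ω₁, ω₃, ω₅}
  {ω₁, ω₂, ω₃}  = {ω₂, ω₃} ∪ {ω₁, ω₃}
  {ω₁, ω₃, ω₄}  = {ω₁, ω₃} ∪ {ω₄}
  {ω₂, ω₃, ω₄}  = {ω₂, ω₃} ∪ {ω₄}
  {ω₂, ω₃, ω₅}  = {ω₂, ω₃} ∪ {ω₃, ω₅}
  {ω₃, ω₄, ω₅}  = {ω₄} ∪ {ω₃, ω₅}
  {ω₁, ω₂, ω₃, ω₄}  = {ω₁, ω₂, ω₄} ∪ {ω₂, ω₃}
  {ω₁, ω₂, ω₄, ω₅}  = {ω₁, ω₄, ω₅} ∪ {ω₁, ω₂, ω₄}
  {ω₂, ω₃, ω₄, ω₅}  = {ω₂, ω₃} ∪ {ω₂, ω₄, ω₅}
  (now 22)
Iteration 3. New:
  {ω₁}  = S∖{ω₂, ω₃, ω₄, ω₅}
  {ω₃}  = S∖{ω₁, ω₂, ω₄, ω₅}
  {ω₅}  = S∖{ω₁, ω₂, ω₃, ω₄}
  {ω₁, ω₂}  = S∖{ω₃, ω₄, ω₅}
  {ω₁, ω₄}  = S∖{ω₂, ω₃, ω₅}
  {ω₁, ω₅}  = S∖{ω₂, ω₃, ω₄}
  {ω₂, ω₅}  = S∖{ω₁, ω₃, ω₄}
  {ω₄, ω₅}  = S∖{ω₁, ω₂, ω₃}
  (now 30)
Iteration 4 (2 new):
  {ω₃, ω₄}  = {ω₃} ∪ {ω₄}
  {ω₁, ω₂, ω₅}  = {ω₂, ω₅} ∪ {ω₁, ω₂}
  (now 32)
Iteration 5 adds nothing — fixpoint reached.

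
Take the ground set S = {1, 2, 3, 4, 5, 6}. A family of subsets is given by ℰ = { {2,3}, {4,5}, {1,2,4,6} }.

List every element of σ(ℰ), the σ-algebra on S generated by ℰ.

σ(ℰ) = { {}, {2}, {3}, {4}, {5}, {1,6}, {2,3}, {2,4}, {2,5}, {3,4}, {3,5}, {4,5}, {1,2,6}, {1,3,6}, {1,4,6}, {1,5,6}, {2,3,4}, {2,3,5}, {2,4,5}, {3,4,5}, {1,2,3,6}, {1,2,4,6}, {1,2,5,6}, {1,3,4,6}, {1,3,5,6}, {1,4,5,6}, {2,3,4,5}, {1,2,3,4,6}, {1,2,3,5,6}, {1,2,4,5,6}, {1,3,4,5,6}, S }

Working:
Start: ℰ ∪ {∅, S} = { {}, {2,3}, {4,5}, {1,2,4,6}, S }.
Iteration 1. New:
  {3,5}  = {1,2,4,6}ᶜ
  {1,2,3,6}  = {4,5}ᶜ
  {1,4,5,6}  = {2,3}ᶜ
  {2,3,4,5}  = {4,5} ∪ {2,3}
  {1,2,3,4,6}  = {1,2,4,6} ∪ {2,3}
  {1,2,4,5,6}  = {4,5} ∪ {1,2,4,6}
  |family| = 11
Iteration 2. New:
  {3}  = {1,2,4,5,6}ᶜ
  {5}  = {1,2,3,4,6}ᶜ
  {1,6}  = {2,3,4,5}ᶜ
  {2,3,5}  = {2,3} ∪ {3,5}
  {3,4,5}  = {4,5} ∪ {3,5}
  {1,2,3,5,6}  = {1,2,3,6} ∪ {3,5}
  {1,3,4,5,6}  = {1,4,5,6} ∪ {3,5}
  |family| = 18
Iteration 3 (7 new):
  {2}  = {1,3,4,5,6}ᶜ
  {4}  = {1,2,3,5,6}ᶜ
  {1,2,6}  = {3,4,5}ᶜ
  {1,3,6}  = {3} ∪ {1,6}
  {1,4,6}  = {2,3,5}ᶜ
  {1,5,6}  = {1,6} ∪ {5}
  {1,3,5,6}  = {1,6} ∪ {3,5}
  |family| = 25
Iteration 4: +7 →
  {2,4}  = {1,3,5,6}ᶜ
  {2,5}  = {2} ∪ {5}
  {3,4}  = {3} ∪ {4}
  {2,3,4}  = {1,5,6}ᶜ
  {2,4,5}  = {1,3,6}ᶜ
  {1,2,5,6}  = {2} ∪ {1,5,6}
  {1,3,4,6}  = {1,3,6} ∪ {1,4,6}
  |family| = 32
Iteration 5: no new sets; the family is a σ-algebra.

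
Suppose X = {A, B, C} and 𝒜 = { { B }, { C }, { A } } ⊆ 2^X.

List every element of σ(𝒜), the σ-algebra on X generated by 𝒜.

Take S₀ = 𝒜 ∪ {∅, X} = { {}, { A }, { B }, { C }, X }.
Step 1 adds 3:
  { A, B }  = complement { C }
  { A, C }  = complement { B }
  { B, C }  = complement { A }
After Step 2 the family is unchanged; done.

Therefore σ(𝒜) = { {}, { A }, { B }, { C }, { A, B }, { A, C }, { B, C }, X } (|σ(𝒜)| = 8).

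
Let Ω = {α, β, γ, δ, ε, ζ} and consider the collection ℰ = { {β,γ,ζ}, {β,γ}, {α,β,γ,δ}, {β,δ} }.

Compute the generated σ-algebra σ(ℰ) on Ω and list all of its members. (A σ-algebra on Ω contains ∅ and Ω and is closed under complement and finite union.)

Seed the family with ℰ together with ∅ and Ω: { {}, {β,γ}, {β,δ}, {β,γ,ζ}, {α,β,γ,δ}, Ω }.
Round 1 adds 7:
  {ε,ζ}  = complement {α,β,γ,δ}
  {α,δ,ε}  = complement {β,γ,ζ}
  {β,γ,δ}  = {β,γ} ∪ {β,δ}
  {α,γ,ε,ζ}  = complement {β,δ}
  {α,δ,ε,ζ}  = complement {β,γ}
  {β,γ,δ,ζ}  = {β,γ,ζ} ∪ {β,δ}
  {α,β,γ,δ,ζ}  = {β,γ,ζ} ∪ {α,β,γ,δ}
Round 2: +11 →
  {ε}  = complement {α,β,γ,δ,ζ}
  {α,ε}  = complement {β,γ,δ,ζ}
  {α,ε,ζ}  = complement {β,γ,δ}
  {α,β,δ,ε}  = {α,δ,ε} ∪ {β,δ}
  {β,γ,ε,ζ}  = {ε,ζ} ∪ {β,γ,ζ}
  {β,δ,ε,ζ}  = {ε,ζ} ∪ {β,δ}
  {α,β,γ,δ,ε}  = {α,δ,ε} ∪ {β,γ,δ}
  {α,β,γ,ε,ζ}  = {α,γ,ε,ζ} ∪ {β,γ,ζ}
  {α,β,δ,ε,ζ}  = {α,δ,ε,ζ} ∪ {β,δ}
  {α,γ,δ,ε,ζ}  = {α,δ,ε} ∪ {α,γ,ε,ζ}
  {β,γ,δ,ε,ζ}  = {β,γ,δ} ∪ {ε,ζ}
Round 3 (12 new):
  {α}  = complement {β,γ,δ,ε,ζ}
  {β}  = complement {α,γ,δ,ε,ζ}
  {γ}  = complement {α,β,δ,ε,ζ}
  {δ}  = complement {α,β,γ,ε,ζ}
  {ζ}  = complement {α,β,γ,δ,ε}
  {α,γ}  = complement {β,δ,ε,ζ}
  {α,δ}  = complement {β,γ,ε,ζ}
  {γ,ζ}  = complement {α,β,δ,ε}
  {β,γ,ε}  = {ε} ∪ {β,γ}
  {β,δ,ε}  = {β,δ} ∪ {ε}
  {α,β,γ,ε}  = {α,ε} ∪ {β,γ}
  {β,γ,δ,ε}  = {β,γ,δ} ∪ {ε}
Round 4. New:
  {α,β}  = {α} ∪ {β}
  {α,ζ}  = complement {β,γ,δ,ε}
  {β,ε}  = {β} ∪ {ε}
  {β,ζ}  = {β} ∪ {ζ}
  {γ,δ}  = {γ} ∪ {δ}
  {γ,ε}  = {ε} ∪ {γ}
  {δ,ε}  = {ε} ∪ {δ}
  {δ,ζ}  = complement {α,β,γ,ε}
  {α,β,γ}  = {α} ∪ {β,γ}
  {α,β,δ}  = {α} ∪ {β,δ}
  {α,β,ε}  = {β} ∪ {α,ε}
  {α,γ,δ}  = {γ} ∪ {α,δ}
  {α,γ,ε}  = {ε} ∪ {α,γ}
  {α,γ,ζ}  = complement {β,δ,ε}
  {α,δ,ζ}  = complement {β,γ,ε}
  {β,δ,ζ}  = {ζ} ∪ {β,δ}
  {β,ε,ζ}  = {ε,ζ} ∪ {β}
  {γ,δ,ζ}  = {γ,ζ} ∪ {δ}
  {γ,ε,ζ}  = {ε,ζ} ∪ {γ}
  {δ,ε,ζ}  = {ε,ζ} ∪ {δ}
  {α,β,γ,ζ}  = {α} ∪ {β,γ,ζ}
  {α,β,ε,ζ}  = {β} ∪ {α,ε,ζ}
  {α,γ,δ,ε}  = {α,δ,ε} ∪ {γ}
  {α,γ,δ,ζ}  = {α,δ} ∪ {γ,ζ}
Round 5. New:
  {α,β,ζ}  = {α,ζ} ∪ {β}
  {γ,δ,ε}  = {γ,δ} ∪ {δ,ε}
  {α,β,δ,ζ}  = complement {γ,ε}
  {γ,δ,ε,ζ}  = complement {α,β}
Round 6: already closed under ᶜ and ∪.

|σ(ℰ)| = 64.  σ(ℰ) = { {}, {α}, {β}, {γ}, {δ}, {ε}, {ζ}, {α,β}, {α,γ}, {α,δ}, {α,ε}, {α,ζ}, {β,γ}, {β,δ}, {β,ε}, {β,ζ}, {γ,δ}, {γ,ε}, {γ,ζ}, {δ,ε}, {δ,ζ}, {ε,ζ}, {α,β,γ}, {α,β,δ}, {α,β,ε}, {α,β,ζ}, {α,γ,δ}, {α,γ,ε}, {α,γ,ζ}, {α,δ,ε}, {α,δ,ζ}, {α,ε,ζ}, {β,γ,δ}, {β,γ,ε}, {β,γ,ζ}, {β,δ,ε}, {β,δ,ζ}, {β,ε,ζ}, {γ,δ,ε}, {γ,δ,ζ}, {γ,ε,ζ}, {δ,ε,ζ}, {α,β,γ,δ}, {α,β,γ,ε}, {α,β,γ,ζ}, {α,β,δ,ε}, {α,β,δ,ζ}, {α,β,ε,ζ}, {α,γ,δ,ε}, {α,γ,δ,ζ}, {α,γ,ε,ζ}, {α,δ,ε,ζ}, {β,γ,δ,ε}, {β,γ,δ,ζ}, {β,γ,ε,ζ}, {β,δ,ε,ζ}, {γ,δ,ε,ζ}, {α,β,γ,δ,ε}, {α,β,γ,δ,ζ}, {α,β,γ,ε,ζ}, {α,β,δ,ε,ζ}, {α,γ,δ,ε,ζ}, {β,γ,δ,ε,ζ}, Ω }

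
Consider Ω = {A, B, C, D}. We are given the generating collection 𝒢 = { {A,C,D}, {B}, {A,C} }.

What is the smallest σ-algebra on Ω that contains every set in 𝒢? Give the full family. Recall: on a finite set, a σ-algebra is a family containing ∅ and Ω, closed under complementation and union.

Begin from { {}, {B}, {A,C}, {A,C,D}, Ω } (that is, 𝒢 plus ∅ and Ω).
Iteration 1. New:
  {B,D}  = ᶜ of {A,C}
  {A,B,C}  = {A,C} ∪ {B}
  [7 total]
Iteration 2. New:
  {D}  = ᶜ of {A,B,C}
  [8 total]
Iteration 3: no new sets; the family is a σ-algebra.

|σ(𝒢)| = 8.  σ(𝒢) = { {}, {B}, {D}, {A,C}, {B,D}, {A,B,C}, {A,C,D}, Ω }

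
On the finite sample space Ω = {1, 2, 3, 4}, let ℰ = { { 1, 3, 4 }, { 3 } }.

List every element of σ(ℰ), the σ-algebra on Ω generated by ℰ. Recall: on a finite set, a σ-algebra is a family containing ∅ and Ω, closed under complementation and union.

|σ(ℰ)| = 8.  σ(ℰ) = { {}, { 2 }, { 3 }, { 1, 4 }, { 2, 3 }, { 1, 2, 4 }, { 1, 3, 4 }, Ω }

Trace:
Initial family (4 sets): { {}, { 3 }, { 1, 3, 4 }, Ω }.
Step 1. New:
  { 2 }  = { 1, 3, 4 }ᶜ
  { 1, 2, 4 }  = { 3 }ᶜ
Step 2 (1 new):
  { 2, 3 }  = { 3 } ∪ { 2 }
Step 3: 1 new —
  { 1, 4 }  = { 2, 3 }ᶜ
Step 4: stable.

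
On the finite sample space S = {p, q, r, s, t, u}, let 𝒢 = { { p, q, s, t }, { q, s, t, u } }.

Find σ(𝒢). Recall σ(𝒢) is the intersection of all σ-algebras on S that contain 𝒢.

Begin from { ∅, { p, q, s, t }, { q, s, t, u }, S } (that is, 𝒢 plus ∅ and S).
Step 1: 3 new —
  { p, r }  = ᶜ of { q, s, t, u }
  { r, u }  = ᶜ of { p, q, s, t }
  { p, q, s, t, u }  = { q, s, t, u } ∪ { p, q, s, t }
  (now 7)
Step 2 (4 new):
  { r }  = ᶜ of { p, q, s, t, u }
  { p, r, u }  = { p, r } ∪ { r, u }
  { p, q, r, s, t }  = { p, r } ∪ { p, q, s, t }
  { q, r, s, t, u }  = { q, s, t, u } ∪ { r, u }
  (now 11)
Step 3: 3 new —
  { p }  = ᶜ of { q, r, s, t, u }
  { u }  = ᶜ of { p, q, r, s, t }
  { q, s, t }  = ᶜ of { p, r, u }
  (now 14)
Step 4: +2 →
  { p, u }  = { p } ∪ { u }
  { q, r, s, t }  = { r } ∪ { q, s, t }
  (now 16)
Step 5: stable.

Therefore σ(𝒢) = { ∅, { p }, { r }, { u }, { p, r }, { p, u }, { r, u }, { p, r, u }, { q, s, t }, { p, q, s, t }, { q, r, s, t }, { q, s, t, u }, { p, q, r, s, t }, { p, q, s, t, u }, { q, r, s, t, u }, S } (|σ(𝒢)| = 16).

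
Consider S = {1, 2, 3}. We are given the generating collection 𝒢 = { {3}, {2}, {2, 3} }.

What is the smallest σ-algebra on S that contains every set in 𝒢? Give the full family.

|σ(𝒢)| = 8.  σ(𝒢) = { ∅, {1}, {2}, {3}, {1, 2}, {1, 3}, {2, 3}, S }

Working:
Seed the family with 𝒢 together with ∅ and S: { ∅, {2}, {3}, {2, 3}, S }.
Step 1 (3 new):
  {1}  = S∖{2, 3}
  {1, 2}  = S∖{3}
  {1, 3}  = S∖{2}
  — 8 sets.
Step 2: closed — nothing new.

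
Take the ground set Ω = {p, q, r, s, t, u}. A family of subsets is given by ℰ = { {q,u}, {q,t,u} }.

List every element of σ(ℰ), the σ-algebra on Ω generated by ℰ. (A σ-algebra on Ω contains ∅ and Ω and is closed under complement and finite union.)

Answer: σ(ℰ) = { ∅, {t}, {q,u}, {p,r,s}, {q,t,u}, {p,r,s,t}, {p,q,r,s,u}, Ω }

Trace:
Begin from { ∅, {q,u}, {q,t,u}, Ω } (that is, ℰ plus ∅ and Ω).
Pass 1. New:
  {p,r,s}  = {q,t,u}ᶜ
  {p,r,s,t}  = {q,u}ᶜ
  [6 total]
Pass 2 adds 1:
  {p,q,r,s,u}  = {p,r,s} ∪ {q,u}
  [7 total]
Pass 3. New:
  {t}  = {p,q,r,s,u}ᶜ
  [8 total]
Pass 4: closed — nothing new.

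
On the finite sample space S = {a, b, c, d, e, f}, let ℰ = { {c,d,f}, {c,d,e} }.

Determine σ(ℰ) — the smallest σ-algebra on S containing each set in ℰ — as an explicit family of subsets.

σ(ℰ) (16 sets): { ∅, {e}, {f}, {a,b}, {c,d}, {e,f}, {a,b,e}, {a,b,f}, {c,d,e}, {c,d,f}, {a,b,c,d}, {a,b,e,f}, {c,d,e,f}, {a,b,c,d,e}, {a,b,c,d,f}, S }

Trace:
Take S₀ = ℰ ∪ {∅, S} = { ∅, {c,d,e}, {c,d,f}, S }.
Step 1. New:
  {a,b,e}  = S∖{c,d,f}
  {a,b,f}  = S∖{c,d,e}
  {c,d,e,f}  = {c,d,f} ∪ {c,d,e}
  — 7 sets.
Step 2 (4 new):
  {a,b}  = S∖{c,d,e,f}
  {a,b,e,f}  = {a,b,e} ∪ {a,b,f}
  {a,b,c,d,e}  = {a,b,e} ∪ {c,d,e}
  {a,b,c,d,f}  = {c,d,f} ∪ {a,b,f}
  — 11 sets.
Step 3: 3 new —
  {e}  = S∖{a,b,c,d,f}
  {f}  = S∖{a,b,c,d,e}
  {c,d}  = S∖{a,b,e,f}
  — 14 sets.
Step 4: 2 new —
  {e,f}  = {f} ∪ {e}
  {a,b,c,d}  = {c,d} ∪ {a,b}
  — 16 sets.
Step 5: stable.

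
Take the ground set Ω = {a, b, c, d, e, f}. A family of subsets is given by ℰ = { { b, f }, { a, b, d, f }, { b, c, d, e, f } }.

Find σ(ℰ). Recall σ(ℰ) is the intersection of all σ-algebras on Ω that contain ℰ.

|σ(ℰ)| = 16.  σ(ℰ) = { ∅, { a }, { d }, { a, d }, { b, f }, { c, e }, { a, b, f }, { a, c, e }, { b, d, f }, { c, d, e }, { a, b, d, f }, { a, c, d, e }, { b, c, e, f }, { a, b, c, e, f }, { b, c, d, e, f }, Ω }

Trace:
Take S₀ = ℰ ∪ {∅, Ω} = { ∅, { b, f }, { a, b, d, f }, { b, c, d, e, f }, Ω }.
Step 1. New:
  { a }  = Ω∖{ b, c, d, e, f }
  { c, e }  = Ω∖{ a, b, d, f }
  { a, c, d, e }  = Ω∖{ b, f }
  (now 8)
Step 2. New:
  { a, b, f }  = { b, f } ∪ { a }
  { a, c, e }  = { c, e } ∪ { a }
  { b, c, e, f }  = { c, e } ∪ { b, f }
  (now 11)
Step 3: 4 new —
  { a, d }  = Ω∖{ b, c, e, f }
  { b, d, f }  = Ω∖{ a, c, e }
  { c, d, e }  = Ω∖{ a, b, f }
  { a, b, c, e, f }  = { c, e } ∪ { a, b, f }
  (now 15)
Step 4 (1 new):
  { d }  = Ω∖{ a, b, c, e, f }
  (now 16)
After Step 5 the family is unchanged; done.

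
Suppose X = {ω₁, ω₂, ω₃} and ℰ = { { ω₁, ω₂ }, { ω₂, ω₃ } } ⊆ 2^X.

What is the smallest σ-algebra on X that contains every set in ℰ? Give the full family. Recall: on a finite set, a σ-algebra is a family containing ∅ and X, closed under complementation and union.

σ(ℰ) = { {  }, { ω₁ }, { ω₂ }, { ω₃ }, { ω₁, ω₂ }, { ω₁, ω₃ }, { ω₂, ω₃ }, X }

Derivation:
Initial family (4 sets): { {  }, { ω₁, ω₂ }, { ω₂, ω₃ }, X }.
Iteration 1: 2 new —
  { ω₁ }  = X∖{ ω₂, ω₃ }
  { ω₃ }  = X∖{ ω₁, ω₂ }
Iteration 2 (1 new):
  { ω₁, ω₃ }  = { ω₃ } ∪ { ω₁ }
Iteration 3. New:
  { ω₂ }  = X∖{ ω₁, ω₃ }
Iteration 4: stable.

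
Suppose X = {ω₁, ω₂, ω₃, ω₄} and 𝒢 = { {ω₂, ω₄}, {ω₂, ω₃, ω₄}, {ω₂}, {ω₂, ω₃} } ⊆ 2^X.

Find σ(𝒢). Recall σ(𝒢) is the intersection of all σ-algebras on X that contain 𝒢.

σ(𝒢) = { {}, {ω₁}, {ω₂}, {ω₃}, {ω₄}, {ω₁, ω₂}, {ω₁, ω₃}, {ω₁, ω₄}, {ω₂, ω₃}, {ω₂, ω₄}, {ω₃, ω₄}, {ω₁, ω₂, ω₃}, {ω₁, ω₂, ω₄}, {ω₁, ω₃, ω₄}, {ω₂, ω₃, ω₄}, X }

Check:
Begin from { {}, {ω₂}, {ω₂, ω₃}, {ω₂, ω₄}, {ω₂, ω₃, ω₄}, X } (that is, 𝒢 plus ∅ and X).
Step 1: 4 new —
  {ω₁}  = {ω₂, ω₃, ω₄}ᶜ
  {ω₁, ω₃}  = {ω₂, ω₄}ᶜ
  {ω₁, ω₄}  = {ω₂, ω₃}ᶜ
  {ω₁, ω₃, ω₄}  = {ω₂}ᶜ
Step 2: +3 →
  {ω₁, ω₂}  = {ω₂} ∪ {ω₁}
  {ω₁, ω₂, ω₃}  = {ω₂} ∪ {ω₁, ω₃}
  {ω₁, ω₂, ω₄}  = {ω₂} ∪ {ω₁, ω₄}
Step 3. New:
  {ω₃}  = {ω₁, ω₂, ω₄}ᶜ
  {ω₄}  = {ω₁, ω₂, ω₃}ᶜ
  {ω₃, ω₄}  = {ω₁, ω₂}ᶜ
Step 4: no new sets; the family is a σ-algebra.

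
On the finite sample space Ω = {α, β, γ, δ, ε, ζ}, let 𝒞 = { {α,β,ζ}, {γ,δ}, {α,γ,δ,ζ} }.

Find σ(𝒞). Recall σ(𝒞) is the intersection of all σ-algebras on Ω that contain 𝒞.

Initial family (5 sets): { ∅, {γ,δ}, {α,β,ζ}, {α,γ,δ,ζ}, Ω }.
Pass 1 (4 new):
  {β,ε}  = {α,γ,δ,ζ}ᶜ
  {γ,δ,ε}  = {α,β,ζ}ᶜ
  {α,β,ε,ζ}  = {γ,δ}ᶜ
  {α,β,γ,δ,ζ}  = {γ,δ} ∪ {α,β,ζ}
  [9 total]
Pass 2: 3 new —
  {ε}  = {α,β,γ,δ,ζ}ᶜ
  {β,γ,δ,ε}  = {β,ε} ∪ {γ,δ,ε}
  {α,γ,δ,ε,ζ}  = {γ,δ,ε} ∪ {α,γ,δ,ζ}
  [12 total]
Pass 3: +2 →
  {β}  = {α,γ,δ,ε,ζ}ᶜ
  {α,ζ}  = {β,γ,δ,ε}ᶜ
  [14 total]
Pass 4. New:
  {α,ε,ζ}  = {α,ζ} ∪ {ε}
  {β,γ,δ}  = {γ,δ} ∪ {β}
  [16 total]
Pass 5: no new sets; the family is a σ-algebra.

σ(𝒞) = { ∅, {β}, {ε}, {α,ζ}, {β,ε}, {γ,δ}, {α,β,ζ}, {α,ε,ζ}, {β,γ,δ}, {γ,δ,ε}, {α,β,ε,ζ}, {α,γ,δ,ζ}, {β,γ,δ,ε}, {α,β,γ,δ,ζ}, {α,γ,δ,ε,ζ}, Ω }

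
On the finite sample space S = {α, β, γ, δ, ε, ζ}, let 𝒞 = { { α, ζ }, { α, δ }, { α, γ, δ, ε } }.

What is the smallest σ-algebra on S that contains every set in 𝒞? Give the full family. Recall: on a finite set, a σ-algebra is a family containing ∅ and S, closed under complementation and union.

σ(𝒞) (32 sets): { ∅, { α }, { β }, { δ }, { ζ }, { α, β }, { α, δ }, { α, ζ }, { β, δ }, { β, ζ }, { γ, ε }, { δ, ζ }, { α, β, δ }, { α, β, ζ }, { α, γ, ε }, { α, δ, ζ }, { β, γ, ε }, { β, δ, ζ }, { γ, δ, ε }, { γ, ε, ζ }, { α, β, γ, ε }, { α, β, δ, ζ }, { α, γ, δ, ε }, { α, γ, ε, ζ }, { β, γ, δ, ε }, { β, γ, ε, ζ }, { γ, δ, ε, ζ }, { α, β, γ, δ, ε }, { α, β, γ, ε, ζ }, { α, γ, δ, ε, ζ }, { β, γ, δ, ε, ζ }, S }

Working:
Begin from { ∅, { α, δ }, { α, ζ }, { α, γ, δ, ε }, S } (that is, 𝒞 plus ∅ and S).
Iteration 1: +5 →
  { β, ζ }  = S∖{ α, γ, δ, ε }
  { α, δ, ζ }  = { α, δ } ∪ { α, ζ }
  { β, γ, δ, ε }  = S∖{ α, ζ }
  { β, γ, ε, ζ }  = S∖{ α, δ }
  { α, γ, δ, ε, ζ }  = { α, γ, δ, ε } ∪ { α, ζ }
  — 10 sets.
Iteration 2 (7 new):
  { β }  = S∖{ α, γ, δ, ε, ζ }
  { α, β, ζ }  = { α, ζ } ∪ { β, ζ }
  { β, γ, ε }  = S∖{ α, δ, ζ }
  { α, β, δ, ζ }  = { β, ζ } ∪ { α, δ, ζ }
  { α, β, γ, δ, ε }  = { β, γ, δ, ε } ∪ { α, δ }
  { α, β, γ, ε, ζ }  = { α, ζ } ∪ { β, γ, ε, ζ }
  { β, γ, δ, ε, ζ }  = { β, ζ } ∪ { β, γ, δ, ε }
  — 17 sets.
Iteration 3: +6 →
  { α }  = S∖{ β, γ, δ, ε, ζ }
  { δ }  = S∖{ α, β, γ, ε, ζ }
  { ζ }  = S∖{ α, β, γ, δ, ε }
  { γ, ε }  = S∖{ α, β, δ, ζ }
  { α, β, δ }  = { α, δ } ∪ { β }
  { γ, δ, ε }  = S∖{ α, β, ζ }
  — 23 sets.
Iteration 4: +9 →
  { α, β }  = { α } ∪ { β }
  { β, δ }  = { β } ∪ { δ }
  { δ, ζ }  = { ζ } ∪ { δ }
  { α, γ, ε }  = { α } ∪ { γ, ε }
  { β, δ, ζ }  = { β, ζ } ∪ { δ }
  { γ, ε, ζ }  = S∖{ α, β, δ }
  { α, β, γ, ε }  = { α } ∪ { β, γ, ε }
  { α, γ, ε, ζ }  = { α, ζ } ∪ { γ, ε }
  { γ, δ, ε, ζ }  = { γ, δ, ε } ∪ { ζ }
  — 32 sets.
Iteration 5: no new sets; the family is a σ-algebra.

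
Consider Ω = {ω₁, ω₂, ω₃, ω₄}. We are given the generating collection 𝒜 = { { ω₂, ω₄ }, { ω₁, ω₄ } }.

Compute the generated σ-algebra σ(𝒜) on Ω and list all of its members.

Initial family (4 sets): { {}, { ω₁, ω₄ }, { ω₂, ω₄ }, Ω }.
Step 1. New:
  { ω₁, ω₃ }  = ᶜ of { ω₂, ω₄ }
  { ω₂, ω₃ }  = ᶜ of { ω₁, ω₄ }
  { ω₁, ω₂, ω₄ }  = { ω₂, ω₄ } ∪ { ω₁, ω₄ }
  (now 7)
Step 2 (4 new):
  { ω₃ }  = ᶜ of { ω₁, ω₂, ω₄ }
  { ω₁, ω₂, ω₃ }  = { ω₂, ω₃ } ∪ { ω₁, ω₃ }
  { ω₁, ω₃, ω₄ }  = { ω₁, ω₄ } ∪ { ω₁, ω₃ }
  { ω₂, ω₃, ω₄ }  = { ω₂, ω₃ } ∪ { ω₂, ω₄ }
  (now 11)
Step 3: +3 →
  { ω₁ }  = ᶜ of { ω₂, ω₃, ω₄ }
  { ω₂ }  = ᶜ of { ω₁, ω₃, ω₄ }
  { ω₄ }  = ᶜ of { ω₁, ω₂, ω₃ }
  (now 14)
Step 4: 2 new —
  { ω₁, ω₂ }  = { ω₂ } ∪ { ω₁ }
  { ω₃, ω₄ }  = { ω₃ } ∪ { ω₄ }
  (now 16)
Step 5 adds nothing — fixpoint reached.

Hence σ(𝒜) has 16 members: { {}, { ω₁ }, { ω₂ }, { ω₃ }, { ω₄ }, { ω₁, ω₂ }, { ω₁, ω₃ }, { ω₁, ω₄ }, { ω₂, ω₃ }, { ω₂, ω₄ }, { ω₃, ω₄ }, { ω₁, ω₂, ω₃ }, { ω₁, ω₂, ω₄ }, { ω₁, ω₃, ω₄ }, { ω₂, ω₃, ω₄ }, Ω }.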